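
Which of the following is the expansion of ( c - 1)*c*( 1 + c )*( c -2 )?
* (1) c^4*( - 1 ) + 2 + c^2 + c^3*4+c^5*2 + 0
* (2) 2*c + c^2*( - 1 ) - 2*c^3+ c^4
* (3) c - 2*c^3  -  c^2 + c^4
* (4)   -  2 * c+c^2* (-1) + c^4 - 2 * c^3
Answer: 2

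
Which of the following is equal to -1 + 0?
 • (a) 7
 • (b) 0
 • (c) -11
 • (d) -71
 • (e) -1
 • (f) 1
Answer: e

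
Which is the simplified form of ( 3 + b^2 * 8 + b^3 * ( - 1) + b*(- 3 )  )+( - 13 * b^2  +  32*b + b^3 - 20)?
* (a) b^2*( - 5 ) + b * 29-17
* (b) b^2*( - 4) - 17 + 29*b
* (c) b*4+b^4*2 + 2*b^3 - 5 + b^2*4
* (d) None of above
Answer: a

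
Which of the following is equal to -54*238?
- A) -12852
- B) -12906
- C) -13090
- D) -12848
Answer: A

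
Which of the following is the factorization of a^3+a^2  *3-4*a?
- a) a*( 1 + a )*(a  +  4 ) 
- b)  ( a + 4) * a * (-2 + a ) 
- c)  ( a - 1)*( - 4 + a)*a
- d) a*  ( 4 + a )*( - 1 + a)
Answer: d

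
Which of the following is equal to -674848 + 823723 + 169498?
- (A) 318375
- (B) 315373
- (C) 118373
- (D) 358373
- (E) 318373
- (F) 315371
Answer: E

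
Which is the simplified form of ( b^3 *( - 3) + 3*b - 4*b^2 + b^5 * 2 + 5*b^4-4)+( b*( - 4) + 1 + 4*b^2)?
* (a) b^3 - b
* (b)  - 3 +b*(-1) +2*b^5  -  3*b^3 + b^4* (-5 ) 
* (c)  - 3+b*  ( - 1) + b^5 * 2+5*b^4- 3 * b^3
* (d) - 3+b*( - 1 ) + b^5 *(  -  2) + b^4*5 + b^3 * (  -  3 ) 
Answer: c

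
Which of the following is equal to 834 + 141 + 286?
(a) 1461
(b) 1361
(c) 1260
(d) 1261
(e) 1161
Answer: d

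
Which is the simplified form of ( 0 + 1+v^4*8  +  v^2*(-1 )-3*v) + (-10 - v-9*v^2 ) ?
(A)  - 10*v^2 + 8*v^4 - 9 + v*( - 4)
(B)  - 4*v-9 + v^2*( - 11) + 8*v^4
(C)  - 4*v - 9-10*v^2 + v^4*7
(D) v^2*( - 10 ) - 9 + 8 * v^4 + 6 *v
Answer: A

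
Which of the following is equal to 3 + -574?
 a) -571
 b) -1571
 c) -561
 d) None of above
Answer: a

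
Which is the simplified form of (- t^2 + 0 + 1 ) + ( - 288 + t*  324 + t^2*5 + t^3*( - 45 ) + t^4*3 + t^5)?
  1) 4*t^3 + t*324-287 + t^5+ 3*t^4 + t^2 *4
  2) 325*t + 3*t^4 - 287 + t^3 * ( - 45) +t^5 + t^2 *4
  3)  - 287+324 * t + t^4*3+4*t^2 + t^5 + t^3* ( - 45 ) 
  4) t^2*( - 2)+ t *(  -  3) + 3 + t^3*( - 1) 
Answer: 3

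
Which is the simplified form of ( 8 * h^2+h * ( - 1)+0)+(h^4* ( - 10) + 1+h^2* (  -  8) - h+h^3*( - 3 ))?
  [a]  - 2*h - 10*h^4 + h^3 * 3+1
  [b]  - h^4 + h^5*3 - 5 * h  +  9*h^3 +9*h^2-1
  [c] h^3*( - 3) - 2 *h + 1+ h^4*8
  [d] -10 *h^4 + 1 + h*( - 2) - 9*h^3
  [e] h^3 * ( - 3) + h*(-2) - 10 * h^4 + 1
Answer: e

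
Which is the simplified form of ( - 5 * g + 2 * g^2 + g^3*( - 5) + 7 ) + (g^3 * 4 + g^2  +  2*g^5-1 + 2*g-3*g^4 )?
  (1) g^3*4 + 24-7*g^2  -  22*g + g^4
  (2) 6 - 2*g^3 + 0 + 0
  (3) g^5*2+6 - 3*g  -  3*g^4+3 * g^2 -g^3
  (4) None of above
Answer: 3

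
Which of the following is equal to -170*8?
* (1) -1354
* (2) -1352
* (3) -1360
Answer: 3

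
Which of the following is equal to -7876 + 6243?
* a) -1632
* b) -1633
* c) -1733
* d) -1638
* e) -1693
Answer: b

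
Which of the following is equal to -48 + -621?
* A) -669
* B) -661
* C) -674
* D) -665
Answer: A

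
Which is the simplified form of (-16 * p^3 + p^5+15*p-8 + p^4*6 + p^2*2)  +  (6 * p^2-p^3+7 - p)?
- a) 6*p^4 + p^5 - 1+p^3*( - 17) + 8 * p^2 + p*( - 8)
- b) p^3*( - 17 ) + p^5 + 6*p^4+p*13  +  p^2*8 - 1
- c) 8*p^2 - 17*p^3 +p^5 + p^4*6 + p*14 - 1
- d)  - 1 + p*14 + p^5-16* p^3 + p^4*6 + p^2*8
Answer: c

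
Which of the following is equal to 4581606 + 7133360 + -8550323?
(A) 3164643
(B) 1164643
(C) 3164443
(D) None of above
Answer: A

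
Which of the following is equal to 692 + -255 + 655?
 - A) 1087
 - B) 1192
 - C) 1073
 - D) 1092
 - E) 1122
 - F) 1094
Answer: D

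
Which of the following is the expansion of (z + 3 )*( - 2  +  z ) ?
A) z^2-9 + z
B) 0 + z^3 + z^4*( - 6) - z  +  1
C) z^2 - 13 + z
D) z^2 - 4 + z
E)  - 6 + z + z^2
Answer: E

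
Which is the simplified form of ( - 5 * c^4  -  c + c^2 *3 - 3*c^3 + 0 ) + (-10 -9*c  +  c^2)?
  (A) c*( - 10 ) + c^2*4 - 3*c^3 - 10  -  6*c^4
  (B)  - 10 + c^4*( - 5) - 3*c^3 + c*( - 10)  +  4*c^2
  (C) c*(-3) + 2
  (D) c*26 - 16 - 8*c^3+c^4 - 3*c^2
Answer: B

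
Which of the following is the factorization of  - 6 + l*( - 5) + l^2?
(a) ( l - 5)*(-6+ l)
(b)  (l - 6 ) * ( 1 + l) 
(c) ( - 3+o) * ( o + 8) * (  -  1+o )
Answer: b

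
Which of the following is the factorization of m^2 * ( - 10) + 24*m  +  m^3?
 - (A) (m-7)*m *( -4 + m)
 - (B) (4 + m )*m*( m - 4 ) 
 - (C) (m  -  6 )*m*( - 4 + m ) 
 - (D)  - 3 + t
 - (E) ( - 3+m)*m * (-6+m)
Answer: C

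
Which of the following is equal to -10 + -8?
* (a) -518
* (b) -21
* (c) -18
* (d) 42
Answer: c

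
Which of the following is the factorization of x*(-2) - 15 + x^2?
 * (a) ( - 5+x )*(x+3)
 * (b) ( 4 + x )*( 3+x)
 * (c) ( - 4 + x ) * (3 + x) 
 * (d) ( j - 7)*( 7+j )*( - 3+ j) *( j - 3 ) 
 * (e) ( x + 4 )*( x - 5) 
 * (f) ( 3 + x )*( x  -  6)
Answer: a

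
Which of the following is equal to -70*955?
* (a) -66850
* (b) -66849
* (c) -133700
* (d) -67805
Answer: a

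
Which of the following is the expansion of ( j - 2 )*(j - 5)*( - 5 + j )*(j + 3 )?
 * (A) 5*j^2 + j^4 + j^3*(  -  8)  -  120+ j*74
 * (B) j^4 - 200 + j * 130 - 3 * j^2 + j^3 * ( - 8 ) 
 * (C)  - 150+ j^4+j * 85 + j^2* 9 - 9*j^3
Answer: C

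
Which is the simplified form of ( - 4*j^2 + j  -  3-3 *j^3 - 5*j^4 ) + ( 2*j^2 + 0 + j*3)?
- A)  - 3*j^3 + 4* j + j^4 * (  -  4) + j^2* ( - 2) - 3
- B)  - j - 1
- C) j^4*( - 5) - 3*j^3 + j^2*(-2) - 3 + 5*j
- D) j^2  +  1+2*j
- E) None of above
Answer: E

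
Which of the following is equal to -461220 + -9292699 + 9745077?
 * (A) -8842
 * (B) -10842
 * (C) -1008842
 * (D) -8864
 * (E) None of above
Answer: A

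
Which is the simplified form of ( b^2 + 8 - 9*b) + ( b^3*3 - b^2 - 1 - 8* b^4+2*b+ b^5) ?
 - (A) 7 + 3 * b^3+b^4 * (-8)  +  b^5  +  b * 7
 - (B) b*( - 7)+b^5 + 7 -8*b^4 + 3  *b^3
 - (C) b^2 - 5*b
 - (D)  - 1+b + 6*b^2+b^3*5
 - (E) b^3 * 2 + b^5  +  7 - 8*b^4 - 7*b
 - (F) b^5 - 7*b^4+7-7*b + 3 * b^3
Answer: B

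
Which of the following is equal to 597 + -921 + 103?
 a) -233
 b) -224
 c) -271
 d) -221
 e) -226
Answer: d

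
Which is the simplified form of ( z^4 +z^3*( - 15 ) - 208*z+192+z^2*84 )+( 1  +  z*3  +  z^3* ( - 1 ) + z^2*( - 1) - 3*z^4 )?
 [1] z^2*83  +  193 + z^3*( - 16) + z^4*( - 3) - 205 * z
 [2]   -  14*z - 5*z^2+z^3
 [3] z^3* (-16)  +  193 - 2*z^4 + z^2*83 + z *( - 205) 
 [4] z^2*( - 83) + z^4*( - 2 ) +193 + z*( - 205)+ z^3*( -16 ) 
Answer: 3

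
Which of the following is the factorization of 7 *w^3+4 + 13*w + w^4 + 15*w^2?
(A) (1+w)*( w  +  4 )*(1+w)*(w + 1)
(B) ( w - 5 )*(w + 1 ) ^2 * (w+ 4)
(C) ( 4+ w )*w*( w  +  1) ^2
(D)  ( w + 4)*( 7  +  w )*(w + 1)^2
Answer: A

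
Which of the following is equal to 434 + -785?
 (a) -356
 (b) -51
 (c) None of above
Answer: c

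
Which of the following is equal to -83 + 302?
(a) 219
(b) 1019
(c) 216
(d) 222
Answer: a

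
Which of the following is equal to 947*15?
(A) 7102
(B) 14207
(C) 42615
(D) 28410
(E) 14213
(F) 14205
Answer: F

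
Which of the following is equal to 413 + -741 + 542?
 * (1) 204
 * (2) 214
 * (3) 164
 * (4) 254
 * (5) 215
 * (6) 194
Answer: 2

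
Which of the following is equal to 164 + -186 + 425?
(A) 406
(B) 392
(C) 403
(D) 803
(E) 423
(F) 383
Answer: C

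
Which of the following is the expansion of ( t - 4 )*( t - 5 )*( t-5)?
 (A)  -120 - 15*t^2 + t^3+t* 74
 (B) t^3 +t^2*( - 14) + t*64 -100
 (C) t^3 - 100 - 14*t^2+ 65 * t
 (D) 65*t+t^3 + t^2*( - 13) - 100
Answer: C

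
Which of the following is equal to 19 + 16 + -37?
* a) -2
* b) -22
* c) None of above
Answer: a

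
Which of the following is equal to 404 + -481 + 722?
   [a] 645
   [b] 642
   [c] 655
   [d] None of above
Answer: a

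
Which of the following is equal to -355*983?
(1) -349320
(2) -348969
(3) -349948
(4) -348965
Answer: 4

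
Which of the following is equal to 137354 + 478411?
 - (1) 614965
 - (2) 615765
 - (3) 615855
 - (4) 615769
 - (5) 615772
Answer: 2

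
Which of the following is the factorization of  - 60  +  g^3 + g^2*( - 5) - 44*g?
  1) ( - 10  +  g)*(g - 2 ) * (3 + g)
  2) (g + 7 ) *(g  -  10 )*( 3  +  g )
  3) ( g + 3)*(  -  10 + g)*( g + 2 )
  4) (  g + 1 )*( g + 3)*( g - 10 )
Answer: 3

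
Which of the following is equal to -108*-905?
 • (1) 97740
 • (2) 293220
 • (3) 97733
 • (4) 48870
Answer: 1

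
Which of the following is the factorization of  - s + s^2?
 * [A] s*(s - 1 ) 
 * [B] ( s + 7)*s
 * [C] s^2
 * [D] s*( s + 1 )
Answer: A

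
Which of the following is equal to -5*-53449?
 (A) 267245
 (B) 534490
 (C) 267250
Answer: A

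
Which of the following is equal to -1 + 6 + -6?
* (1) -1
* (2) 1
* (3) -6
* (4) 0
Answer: 1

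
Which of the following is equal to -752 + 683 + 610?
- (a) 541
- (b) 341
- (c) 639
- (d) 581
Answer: a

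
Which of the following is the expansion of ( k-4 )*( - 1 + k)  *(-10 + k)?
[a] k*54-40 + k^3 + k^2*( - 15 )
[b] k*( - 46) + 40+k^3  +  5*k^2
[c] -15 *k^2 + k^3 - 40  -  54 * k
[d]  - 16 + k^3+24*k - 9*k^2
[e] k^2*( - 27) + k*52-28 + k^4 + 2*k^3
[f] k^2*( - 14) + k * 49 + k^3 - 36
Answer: a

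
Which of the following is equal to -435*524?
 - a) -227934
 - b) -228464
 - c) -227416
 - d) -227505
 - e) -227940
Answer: e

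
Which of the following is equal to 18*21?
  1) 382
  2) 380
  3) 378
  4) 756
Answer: 3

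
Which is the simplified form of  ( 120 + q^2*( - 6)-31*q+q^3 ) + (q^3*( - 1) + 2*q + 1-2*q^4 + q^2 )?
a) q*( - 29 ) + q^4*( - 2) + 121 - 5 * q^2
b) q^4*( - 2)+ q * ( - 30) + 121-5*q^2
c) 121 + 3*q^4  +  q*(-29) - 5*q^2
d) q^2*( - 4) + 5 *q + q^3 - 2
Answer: a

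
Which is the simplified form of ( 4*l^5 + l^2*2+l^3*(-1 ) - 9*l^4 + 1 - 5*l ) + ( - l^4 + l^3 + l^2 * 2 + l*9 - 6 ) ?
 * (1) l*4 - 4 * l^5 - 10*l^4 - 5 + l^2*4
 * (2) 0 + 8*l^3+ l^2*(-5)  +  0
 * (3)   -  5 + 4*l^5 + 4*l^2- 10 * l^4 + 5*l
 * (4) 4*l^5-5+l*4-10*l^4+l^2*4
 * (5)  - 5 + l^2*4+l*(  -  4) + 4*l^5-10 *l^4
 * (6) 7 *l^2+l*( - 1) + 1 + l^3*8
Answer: 4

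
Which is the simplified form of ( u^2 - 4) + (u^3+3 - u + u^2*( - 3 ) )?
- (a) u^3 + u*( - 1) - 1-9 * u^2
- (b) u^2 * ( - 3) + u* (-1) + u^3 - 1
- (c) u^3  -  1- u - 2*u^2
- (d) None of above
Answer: c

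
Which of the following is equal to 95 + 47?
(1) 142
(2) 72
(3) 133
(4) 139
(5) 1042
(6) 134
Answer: 1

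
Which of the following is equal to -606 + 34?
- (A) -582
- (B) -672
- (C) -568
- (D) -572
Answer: D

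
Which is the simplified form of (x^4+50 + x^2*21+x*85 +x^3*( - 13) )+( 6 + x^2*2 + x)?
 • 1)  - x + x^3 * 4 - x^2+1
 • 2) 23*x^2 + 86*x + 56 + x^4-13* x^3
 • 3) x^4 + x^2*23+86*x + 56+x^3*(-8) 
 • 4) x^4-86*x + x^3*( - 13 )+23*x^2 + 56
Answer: 2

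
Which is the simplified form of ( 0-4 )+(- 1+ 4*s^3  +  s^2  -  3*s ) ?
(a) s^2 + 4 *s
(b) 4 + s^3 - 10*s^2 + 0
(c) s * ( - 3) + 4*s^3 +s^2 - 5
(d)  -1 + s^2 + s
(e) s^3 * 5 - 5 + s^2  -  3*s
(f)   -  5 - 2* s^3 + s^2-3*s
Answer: c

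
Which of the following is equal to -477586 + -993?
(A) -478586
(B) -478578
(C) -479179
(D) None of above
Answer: D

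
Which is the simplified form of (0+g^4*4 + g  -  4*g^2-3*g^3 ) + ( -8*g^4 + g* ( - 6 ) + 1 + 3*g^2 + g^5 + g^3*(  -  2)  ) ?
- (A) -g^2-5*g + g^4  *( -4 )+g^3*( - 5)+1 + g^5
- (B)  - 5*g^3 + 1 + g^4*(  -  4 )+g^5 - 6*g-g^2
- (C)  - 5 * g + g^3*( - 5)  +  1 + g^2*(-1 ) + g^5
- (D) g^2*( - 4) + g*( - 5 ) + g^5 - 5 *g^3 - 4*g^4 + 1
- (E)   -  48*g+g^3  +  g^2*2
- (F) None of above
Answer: A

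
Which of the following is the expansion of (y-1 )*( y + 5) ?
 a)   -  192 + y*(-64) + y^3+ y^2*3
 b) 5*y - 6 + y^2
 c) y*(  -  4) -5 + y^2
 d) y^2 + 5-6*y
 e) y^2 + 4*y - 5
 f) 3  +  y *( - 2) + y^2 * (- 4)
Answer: e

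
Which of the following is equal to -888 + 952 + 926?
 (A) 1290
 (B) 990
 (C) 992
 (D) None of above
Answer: B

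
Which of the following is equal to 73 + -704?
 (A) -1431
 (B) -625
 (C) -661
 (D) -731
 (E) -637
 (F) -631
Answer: F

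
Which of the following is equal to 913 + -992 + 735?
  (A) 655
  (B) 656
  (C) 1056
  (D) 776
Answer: B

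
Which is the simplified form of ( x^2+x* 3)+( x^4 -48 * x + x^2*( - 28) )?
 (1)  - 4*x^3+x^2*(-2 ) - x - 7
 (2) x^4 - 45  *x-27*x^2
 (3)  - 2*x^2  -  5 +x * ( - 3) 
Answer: 2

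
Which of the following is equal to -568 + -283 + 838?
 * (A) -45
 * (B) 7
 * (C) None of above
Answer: C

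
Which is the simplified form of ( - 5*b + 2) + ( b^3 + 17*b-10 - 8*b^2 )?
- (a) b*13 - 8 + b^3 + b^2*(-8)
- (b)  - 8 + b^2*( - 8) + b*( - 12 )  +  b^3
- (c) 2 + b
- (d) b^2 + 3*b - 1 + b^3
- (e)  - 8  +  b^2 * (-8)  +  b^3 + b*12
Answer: e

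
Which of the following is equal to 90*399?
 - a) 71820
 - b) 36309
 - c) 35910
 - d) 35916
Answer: c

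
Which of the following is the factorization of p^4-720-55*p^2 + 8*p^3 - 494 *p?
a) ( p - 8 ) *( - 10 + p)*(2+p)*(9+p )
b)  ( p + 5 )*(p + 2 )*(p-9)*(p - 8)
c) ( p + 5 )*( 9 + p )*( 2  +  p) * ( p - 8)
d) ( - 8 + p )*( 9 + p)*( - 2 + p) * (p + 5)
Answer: c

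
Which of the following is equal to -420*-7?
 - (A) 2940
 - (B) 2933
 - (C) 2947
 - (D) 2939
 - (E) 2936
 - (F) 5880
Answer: A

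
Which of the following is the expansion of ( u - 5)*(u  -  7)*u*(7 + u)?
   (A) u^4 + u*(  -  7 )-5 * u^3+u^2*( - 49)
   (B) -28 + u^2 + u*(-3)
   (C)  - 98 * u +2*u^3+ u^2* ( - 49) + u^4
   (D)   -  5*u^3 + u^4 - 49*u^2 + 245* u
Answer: D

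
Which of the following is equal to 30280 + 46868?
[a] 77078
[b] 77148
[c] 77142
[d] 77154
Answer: b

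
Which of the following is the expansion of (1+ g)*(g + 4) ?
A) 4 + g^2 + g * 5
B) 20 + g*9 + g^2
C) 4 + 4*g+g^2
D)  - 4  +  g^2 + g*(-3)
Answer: A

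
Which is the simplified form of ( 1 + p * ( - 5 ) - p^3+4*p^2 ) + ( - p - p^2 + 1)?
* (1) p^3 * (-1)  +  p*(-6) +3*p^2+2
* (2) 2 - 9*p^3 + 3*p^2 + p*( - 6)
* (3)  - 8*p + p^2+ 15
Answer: 1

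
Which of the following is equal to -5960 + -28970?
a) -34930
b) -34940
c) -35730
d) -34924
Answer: a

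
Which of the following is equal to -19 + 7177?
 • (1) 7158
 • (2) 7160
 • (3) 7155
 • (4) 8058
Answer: 1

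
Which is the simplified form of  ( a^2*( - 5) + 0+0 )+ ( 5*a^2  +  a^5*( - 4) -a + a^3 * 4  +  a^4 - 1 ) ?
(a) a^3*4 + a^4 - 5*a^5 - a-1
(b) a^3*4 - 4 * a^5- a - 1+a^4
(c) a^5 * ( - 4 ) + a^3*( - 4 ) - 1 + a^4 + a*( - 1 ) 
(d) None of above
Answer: b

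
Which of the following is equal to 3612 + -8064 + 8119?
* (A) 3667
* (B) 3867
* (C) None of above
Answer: A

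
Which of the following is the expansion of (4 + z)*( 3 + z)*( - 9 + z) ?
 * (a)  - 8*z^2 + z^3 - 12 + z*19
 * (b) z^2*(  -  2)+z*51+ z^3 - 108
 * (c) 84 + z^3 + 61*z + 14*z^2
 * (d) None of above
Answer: d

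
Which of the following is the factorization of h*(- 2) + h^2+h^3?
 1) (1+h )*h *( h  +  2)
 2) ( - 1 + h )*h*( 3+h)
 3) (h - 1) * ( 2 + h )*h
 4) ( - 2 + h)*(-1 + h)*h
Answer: 3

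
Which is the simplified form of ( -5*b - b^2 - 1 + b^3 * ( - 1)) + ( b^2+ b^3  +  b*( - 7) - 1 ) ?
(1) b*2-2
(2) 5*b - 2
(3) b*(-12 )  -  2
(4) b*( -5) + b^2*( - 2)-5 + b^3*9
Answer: 3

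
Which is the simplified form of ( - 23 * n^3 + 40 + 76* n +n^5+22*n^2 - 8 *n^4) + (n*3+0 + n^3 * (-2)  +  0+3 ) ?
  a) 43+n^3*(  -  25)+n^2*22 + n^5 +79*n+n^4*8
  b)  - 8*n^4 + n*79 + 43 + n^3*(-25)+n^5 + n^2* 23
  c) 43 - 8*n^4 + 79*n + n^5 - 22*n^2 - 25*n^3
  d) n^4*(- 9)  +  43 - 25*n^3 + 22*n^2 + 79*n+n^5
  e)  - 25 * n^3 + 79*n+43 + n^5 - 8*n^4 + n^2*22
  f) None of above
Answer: e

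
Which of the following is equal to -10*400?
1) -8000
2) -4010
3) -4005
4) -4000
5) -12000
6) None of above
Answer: 4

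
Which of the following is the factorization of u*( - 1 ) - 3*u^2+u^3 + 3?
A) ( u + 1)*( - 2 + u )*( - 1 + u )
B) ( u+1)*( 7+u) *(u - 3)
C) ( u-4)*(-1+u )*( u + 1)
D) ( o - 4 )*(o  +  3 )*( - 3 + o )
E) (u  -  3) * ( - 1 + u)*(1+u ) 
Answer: E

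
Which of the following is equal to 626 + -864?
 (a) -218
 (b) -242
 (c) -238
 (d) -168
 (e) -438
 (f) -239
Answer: c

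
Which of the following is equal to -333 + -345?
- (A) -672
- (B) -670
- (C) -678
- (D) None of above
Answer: C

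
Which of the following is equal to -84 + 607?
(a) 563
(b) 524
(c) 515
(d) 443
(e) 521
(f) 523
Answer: f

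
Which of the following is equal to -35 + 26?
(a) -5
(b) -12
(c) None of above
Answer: c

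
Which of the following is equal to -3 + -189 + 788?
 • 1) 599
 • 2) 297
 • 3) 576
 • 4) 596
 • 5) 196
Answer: 4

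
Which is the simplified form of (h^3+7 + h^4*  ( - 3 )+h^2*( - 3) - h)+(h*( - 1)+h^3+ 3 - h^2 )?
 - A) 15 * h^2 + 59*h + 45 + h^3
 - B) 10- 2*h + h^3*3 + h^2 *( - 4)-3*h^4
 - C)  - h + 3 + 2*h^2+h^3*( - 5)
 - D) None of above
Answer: D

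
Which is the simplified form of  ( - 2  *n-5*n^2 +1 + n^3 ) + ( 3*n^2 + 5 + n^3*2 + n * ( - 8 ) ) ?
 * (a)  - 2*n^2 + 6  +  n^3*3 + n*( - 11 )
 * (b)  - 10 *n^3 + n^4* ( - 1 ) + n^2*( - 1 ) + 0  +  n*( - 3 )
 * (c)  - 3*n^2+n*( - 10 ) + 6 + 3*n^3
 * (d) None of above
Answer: d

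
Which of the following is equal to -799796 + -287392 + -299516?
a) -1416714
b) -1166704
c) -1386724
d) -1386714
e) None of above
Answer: e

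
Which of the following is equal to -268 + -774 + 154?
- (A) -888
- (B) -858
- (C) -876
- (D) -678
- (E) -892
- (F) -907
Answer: A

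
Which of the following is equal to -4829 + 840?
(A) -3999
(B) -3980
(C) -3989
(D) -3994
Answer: C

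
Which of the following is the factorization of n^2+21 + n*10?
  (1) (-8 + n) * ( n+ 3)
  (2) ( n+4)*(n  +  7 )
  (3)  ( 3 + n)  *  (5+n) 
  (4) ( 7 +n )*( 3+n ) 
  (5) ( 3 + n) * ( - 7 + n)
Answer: 4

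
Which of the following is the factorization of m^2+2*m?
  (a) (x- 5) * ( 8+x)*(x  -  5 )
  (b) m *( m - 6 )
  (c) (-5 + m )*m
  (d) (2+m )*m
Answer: d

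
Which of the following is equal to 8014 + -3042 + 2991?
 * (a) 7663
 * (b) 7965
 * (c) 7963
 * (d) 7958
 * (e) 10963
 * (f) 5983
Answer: c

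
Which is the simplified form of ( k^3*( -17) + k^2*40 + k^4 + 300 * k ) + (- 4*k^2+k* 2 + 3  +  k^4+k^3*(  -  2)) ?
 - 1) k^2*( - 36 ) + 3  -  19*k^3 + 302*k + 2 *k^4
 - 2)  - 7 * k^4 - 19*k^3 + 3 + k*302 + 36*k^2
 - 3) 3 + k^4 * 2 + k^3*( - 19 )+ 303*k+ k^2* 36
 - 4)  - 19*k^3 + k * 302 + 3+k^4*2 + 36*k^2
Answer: 4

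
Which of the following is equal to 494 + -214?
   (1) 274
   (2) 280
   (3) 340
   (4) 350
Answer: 2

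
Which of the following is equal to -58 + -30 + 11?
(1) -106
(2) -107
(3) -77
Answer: 3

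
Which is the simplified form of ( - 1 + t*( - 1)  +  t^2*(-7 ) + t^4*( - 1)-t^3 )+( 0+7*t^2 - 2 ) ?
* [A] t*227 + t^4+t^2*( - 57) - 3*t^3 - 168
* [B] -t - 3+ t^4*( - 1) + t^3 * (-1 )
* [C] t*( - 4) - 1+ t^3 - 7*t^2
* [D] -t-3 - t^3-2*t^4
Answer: B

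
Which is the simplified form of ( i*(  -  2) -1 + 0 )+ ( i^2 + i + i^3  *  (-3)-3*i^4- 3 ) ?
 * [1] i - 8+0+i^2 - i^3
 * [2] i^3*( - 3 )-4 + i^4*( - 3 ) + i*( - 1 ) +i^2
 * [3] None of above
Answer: 2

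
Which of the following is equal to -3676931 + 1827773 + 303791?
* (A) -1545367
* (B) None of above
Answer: A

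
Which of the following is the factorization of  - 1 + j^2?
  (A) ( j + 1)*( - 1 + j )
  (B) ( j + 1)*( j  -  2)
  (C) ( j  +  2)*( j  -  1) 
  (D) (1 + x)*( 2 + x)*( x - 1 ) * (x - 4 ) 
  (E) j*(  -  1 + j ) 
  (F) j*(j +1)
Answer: A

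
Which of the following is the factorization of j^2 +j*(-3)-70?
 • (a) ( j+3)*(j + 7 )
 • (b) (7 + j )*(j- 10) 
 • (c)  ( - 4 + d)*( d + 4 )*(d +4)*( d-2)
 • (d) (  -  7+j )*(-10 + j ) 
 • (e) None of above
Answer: b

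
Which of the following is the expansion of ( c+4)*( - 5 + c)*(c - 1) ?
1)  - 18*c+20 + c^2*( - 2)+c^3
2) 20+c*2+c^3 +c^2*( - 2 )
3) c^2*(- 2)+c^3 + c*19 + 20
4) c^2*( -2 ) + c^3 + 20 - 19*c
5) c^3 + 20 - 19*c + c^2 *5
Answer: 4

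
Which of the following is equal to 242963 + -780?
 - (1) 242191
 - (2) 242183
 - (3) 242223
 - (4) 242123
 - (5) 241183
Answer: 2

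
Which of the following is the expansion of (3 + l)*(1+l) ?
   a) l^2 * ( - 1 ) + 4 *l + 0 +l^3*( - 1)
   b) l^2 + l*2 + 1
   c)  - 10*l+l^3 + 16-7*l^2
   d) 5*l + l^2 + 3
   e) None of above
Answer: e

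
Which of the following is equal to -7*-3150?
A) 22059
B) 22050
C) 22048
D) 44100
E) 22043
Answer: B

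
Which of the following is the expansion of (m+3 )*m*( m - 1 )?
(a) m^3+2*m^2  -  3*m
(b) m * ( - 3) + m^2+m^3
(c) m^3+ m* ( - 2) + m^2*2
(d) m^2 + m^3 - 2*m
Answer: a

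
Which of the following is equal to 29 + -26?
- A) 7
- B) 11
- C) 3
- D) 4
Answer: C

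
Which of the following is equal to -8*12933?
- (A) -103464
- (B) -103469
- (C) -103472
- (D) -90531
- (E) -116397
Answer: A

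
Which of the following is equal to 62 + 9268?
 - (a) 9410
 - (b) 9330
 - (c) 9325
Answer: b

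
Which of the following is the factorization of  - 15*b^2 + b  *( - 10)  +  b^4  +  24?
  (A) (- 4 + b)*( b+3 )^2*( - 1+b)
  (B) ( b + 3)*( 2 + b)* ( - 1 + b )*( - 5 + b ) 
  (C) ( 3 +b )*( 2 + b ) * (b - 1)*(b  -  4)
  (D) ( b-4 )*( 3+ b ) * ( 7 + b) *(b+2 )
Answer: C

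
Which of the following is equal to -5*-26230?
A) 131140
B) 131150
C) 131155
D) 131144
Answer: B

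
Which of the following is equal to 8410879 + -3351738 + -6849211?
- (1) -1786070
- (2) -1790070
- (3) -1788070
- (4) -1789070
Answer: 2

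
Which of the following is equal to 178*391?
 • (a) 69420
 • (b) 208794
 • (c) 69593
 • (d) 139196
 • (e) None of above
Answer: e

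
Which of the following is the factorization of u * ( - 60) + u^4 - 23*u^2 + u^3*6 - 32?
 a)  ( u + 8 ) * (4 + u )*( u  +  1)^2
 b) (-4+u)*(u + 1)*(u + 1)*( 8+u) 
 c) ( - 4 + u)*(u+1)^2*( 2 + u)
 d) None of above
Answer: b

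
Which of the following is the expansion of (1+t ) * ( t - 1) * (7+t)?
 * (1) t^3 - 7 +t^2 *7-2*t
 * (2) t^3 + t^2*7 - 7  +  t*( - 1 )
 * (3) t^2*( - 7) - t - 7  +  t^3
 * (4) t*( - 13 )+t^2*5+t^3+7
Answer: 2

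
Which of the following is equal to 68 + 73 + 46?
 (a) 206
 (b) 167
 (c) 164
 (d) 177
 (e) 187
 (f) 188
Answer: e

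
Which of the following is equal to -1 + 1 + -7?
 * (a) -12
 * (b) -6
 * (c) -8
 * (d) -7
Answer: d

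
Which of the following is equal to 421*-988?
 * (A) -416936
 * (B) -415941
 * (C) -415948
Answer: C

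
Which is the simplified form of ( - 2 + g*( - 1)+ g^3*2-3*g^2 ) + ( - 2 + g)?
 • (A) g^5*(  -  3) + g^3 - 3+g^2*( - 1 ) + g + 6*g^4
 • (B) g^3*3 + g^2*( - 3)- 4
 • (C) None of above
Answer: C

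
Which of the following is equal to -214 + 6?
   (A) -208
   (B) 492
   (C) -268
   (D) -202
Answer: A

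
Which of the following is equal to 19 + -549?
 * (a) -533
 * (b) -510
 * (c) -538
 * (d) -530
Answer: d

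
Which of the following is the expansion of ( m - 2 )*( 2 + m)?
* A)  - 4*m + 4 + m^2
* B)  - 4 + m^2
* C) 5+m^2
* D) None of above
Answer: B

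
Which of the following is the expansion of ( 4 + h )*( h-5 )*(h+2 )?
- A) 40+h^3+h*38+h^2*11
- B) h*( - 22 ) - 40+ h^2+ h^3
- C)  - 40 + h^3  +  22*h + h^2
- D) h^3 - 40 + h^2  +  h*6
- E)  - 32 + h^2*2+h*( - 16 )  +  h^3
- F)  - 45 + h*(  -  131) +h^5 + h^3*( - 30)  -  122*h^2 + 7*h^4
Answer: B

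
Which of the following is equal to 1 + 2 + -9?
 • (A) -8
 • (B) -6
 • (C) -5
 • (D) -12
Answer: B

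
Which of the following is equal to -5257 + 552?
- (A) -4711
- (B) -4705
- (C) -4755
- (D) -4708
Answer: B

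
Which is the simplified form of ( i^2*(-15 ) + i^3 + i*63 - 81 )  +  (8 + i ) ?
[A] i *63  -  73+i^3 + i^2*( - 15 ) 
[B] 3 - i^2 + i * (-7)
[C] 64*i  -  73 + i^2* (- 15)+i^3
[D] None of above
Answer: C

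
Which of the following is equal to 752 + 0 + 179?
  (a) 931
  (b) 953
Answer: a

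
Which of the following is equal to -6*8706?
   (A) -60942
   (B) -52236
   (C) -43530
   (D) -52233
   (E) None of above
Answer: B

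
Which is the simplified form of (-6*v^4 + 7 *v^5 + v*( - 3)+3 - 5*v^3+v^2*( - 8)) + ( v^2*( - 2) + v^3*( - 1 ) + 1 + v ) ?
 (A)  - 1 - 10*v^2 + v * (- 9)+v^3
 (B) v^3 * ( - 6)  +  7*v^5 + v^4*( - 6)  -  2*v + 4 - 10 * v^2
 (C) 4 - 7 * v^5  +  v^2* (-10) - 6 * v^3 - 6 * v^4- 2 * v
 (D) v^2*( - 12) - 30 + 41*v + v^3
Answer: B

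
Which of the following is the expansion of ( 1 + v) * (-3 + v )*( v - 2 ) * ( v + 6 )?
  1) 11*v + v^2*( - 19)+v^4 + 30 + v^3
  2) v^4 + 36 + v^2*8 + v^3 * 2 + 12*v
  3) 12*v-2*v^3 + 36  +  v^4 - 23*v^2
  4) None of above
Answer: 4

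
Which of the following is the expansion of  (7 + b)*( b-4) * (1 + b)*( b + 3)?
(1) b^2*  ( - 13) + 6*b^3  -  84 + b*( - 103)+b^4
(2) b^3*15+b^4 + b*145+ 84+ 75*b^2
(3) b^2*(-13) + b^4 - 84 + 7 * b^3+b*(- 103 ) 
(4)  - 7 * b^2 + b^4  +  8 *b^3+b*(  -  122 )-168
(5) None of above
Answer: 3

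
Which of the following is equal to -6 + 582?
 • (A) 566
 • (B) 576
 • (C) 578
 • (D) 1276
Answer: B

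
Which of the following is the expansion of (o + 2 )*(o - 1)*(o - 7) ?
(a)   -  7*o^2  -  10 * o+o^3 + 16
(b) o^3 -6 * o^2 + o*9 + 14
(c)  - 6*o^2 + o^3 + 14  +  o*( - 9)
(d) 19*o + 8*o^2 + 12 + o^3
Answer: c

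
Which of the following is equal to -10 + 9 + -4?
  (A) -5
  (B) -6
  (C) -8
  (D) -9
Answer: A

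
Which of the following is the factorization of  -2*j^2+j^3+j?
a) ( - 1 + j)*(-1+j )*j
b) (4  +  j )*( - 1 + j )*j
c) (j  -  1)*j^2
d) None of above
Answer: a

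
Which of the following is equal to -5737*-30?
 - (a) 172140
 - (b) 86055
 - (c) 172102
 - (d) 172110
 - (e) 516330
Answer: d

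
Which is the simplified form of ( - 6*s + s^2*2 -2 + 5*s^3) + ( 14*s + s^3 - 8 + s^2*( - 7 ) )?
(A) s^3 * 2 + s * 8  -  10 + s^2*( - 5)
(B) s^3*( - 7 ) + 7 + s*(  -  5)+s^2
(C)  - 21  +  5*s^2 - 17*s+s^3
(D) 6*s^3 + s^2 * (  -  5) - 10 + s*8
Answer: D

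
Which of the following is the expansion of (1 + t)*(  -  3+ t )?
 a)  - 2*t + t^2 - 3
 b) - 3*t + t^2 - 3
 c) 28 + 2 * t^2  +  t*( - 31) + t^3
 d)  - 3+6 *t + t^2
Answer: a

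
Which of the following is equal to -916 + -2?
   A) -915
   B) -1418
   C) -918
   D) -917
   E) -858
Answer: C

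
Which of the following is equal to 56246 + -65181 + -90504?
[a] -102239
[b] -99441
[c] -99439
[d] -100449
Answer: c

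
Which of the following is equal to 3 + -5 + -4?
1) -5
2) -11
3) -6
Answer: 3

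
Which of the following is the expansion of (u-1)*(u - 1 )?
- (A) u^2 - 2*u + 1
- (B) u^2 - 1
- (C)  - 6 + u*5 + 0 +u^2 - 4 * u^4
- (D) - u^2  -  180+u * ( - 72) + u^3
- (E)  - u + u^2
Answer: A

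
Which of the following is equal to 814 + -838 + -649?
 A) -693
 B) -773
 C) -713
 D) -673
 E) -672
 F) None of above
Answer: D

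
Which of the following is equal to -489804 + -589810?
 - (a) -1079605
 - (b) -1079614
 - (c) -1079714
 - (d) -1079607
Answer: b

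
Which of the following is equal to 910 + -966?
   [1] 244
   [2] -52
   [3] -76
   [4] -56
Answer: 4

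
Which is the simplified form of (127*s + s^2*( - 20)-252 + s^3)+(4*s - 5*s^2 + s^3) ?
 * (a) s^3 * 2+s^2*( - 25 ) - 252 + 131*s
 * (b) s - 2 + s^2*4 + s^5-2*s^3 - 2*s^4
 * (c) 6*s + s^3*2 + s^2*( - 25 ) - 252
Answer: a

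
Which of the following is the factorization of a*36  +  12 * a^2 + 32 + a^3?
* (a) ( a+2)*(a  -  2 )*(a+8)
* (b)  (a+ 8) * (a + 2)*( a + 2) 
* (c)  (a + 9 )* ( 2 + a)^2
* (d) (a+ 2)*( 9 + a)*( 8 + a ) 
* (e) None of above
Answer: b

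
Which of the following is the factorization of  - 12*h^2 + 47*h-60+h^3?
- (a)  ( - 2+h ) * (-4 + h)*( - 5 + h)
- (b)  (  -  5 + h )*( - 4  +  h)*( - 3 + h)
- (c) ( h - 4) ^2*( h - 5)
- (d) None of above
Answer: b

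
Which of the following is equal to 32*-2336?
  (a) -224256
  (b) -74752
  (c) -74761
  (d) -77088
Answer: b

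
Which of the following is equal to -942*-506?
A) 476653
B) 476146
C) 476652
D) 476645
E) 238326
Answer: C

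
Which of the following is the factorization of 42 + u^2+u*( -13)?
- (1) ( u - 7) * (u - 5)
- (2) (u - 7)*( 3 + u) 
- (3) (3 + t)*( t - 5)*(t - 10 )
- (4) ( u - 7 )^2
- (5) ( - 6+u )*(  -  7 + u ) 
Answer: 5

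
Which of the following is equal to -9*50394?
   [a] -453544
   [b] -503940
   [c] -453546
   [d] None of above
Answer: c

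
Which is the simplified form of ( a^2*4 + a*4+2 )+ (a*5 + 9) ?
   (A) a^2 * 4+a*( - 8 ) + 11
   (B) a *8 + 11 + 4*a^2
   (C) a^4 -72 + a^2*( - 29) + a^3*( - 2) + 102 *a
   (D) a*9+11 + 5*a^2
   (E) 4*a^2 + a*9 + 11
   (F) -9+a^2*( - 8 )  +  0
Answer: E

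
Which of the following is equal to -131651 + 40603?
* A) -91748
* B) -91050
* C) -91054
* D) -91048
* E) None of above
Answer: D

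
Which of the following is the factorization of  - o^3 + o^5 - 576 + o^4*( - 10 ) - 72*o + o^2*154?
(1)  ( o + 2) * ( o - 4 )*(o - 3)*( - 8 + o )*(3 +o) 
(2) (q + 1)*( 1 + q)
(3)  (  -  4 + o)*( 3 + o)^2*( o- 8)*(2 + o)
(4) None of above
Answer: 1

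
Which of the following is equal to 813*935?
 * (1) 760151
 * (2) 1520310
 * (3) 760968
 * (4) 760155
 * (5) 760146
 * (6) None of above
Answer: 4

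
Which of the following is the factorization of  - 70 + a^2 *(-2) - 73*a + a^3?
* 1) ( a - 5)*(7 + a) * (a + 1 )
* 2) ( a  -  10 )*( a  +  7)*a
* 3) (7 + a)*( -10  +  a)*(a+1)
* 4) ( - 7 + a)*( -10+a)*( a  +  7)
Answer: 3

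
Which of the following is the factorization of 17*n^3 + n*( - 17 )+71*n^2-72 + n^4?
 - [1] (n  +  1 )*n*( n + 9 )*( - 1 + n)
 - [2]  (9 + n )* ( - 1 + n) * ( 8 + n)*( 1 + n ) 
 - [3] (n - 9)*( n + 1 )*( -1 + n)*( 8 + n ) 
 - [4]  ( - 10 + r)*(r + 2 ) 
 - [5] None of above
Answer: 2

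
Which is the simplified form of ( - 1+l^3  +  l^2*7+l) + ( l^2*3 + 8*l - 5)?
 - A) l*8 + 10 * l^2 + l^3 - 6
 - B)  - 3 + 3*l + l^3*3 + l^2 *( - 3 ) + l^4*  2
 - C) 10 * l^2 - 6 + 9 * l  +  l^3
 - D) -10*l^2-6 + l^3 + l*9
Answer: C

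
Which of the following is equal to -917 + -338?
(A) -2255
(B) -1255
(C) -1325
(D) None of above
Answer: B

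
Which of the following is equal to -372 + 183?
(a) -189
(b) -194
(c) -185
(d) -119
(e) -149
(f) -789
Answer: a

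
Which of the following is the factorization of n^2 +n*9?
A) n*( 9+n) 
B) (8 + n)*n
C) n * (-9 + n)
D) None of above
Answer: A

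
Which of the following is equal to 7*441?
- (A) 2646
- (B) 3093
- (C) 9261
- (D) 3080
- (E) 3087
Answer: E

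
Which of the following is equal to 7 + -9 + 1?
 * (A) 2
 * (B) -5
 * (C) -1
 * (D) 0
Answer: C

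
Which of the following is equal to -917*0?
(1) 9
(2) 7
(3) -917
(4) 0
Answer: 4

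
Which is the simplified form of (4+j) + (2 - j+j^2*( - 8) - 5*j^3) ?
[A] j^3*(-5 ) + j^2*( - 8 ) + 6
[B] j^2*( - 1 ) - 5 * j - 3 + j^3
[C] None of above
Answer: A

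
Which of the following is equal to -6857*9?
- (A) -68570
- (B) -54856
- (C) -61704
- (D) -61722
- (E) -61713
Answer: E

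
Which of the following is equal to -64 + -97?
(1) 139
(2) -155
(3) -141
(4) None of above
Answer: 4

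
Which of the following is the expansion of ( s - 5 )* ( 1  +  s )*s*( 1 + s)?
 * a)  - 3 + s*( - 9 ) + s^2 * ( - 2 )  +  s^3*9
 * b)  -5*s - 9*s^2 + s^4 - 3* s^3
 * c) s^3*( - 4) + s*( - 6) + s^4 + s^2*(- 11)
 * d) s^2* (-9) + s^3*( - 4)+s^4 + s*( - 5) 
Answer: b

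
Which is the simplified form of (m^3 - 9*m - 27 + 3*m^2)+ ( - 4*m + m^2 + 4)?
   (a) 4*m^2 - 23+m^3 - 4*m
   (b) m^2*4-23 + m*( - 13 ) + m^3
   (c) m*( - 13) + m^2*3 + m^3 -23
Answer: b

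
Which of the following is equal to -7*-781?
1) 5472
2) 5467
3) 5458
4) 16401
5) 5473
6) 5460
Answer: 2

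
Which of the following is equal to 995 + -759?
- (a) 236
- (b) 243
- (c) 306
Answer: a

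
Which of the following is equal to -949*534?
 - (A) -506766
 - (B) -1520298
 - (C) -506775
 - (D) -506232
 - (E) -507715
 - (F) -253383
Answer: A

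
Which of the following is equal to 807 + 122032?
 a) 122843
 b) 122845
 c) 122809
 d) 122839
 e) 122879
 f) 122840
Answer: d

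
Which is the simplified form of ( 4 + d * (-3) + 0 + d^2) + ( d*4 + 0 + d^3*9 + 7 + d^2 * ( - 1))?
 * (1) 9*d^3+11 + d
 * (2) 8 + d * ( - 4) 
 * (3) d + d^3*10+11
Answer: 1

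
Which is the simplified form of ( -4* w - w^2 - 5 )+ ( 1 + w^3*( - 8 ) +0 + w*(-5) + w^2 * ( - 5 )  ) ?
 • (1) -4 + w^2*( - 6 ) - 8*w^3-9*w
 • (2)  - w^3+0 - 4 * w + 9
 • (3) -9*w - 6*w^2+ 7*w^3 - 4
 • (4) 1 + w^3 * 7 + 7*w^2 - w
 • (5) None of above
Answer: 1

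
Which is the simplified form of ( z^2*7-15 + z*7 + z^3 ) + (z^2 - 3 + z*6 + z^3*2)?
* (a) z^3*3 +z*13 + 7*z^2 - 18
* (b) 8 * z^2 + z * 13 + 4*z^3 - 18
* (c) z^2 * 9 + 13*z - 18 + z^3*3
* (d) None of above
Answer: d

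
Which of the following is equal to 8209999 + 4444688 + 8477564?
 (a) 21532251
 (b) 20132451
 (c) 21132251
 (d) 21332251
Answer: c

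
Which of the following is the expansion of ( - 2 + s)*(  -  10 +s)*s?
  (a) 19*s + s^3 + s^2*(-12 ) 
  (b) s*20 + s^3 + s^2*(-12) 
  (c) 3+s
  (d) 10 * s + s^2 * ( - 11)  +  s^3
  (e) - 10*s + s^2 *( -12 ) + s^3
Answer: b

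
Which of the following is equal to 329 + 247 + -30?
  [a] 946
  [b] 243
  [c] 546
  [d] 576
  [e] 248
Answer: c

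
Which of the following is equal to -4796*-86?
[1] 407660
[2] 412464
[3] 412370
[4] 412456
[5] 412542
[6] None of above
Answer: 4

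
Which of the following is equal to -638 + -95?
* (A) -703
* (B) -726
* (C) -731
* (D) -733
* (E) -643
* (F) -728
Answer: D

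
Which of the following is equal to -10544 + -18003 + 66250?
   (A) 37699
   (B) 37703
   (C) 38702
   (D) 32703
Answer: B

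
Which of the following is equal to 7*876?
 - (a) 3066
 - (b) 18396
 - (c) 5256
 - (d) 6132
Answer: d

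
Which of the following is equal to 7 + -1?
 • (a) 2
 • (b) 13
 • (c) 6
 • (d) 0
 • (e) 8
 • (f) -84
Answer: c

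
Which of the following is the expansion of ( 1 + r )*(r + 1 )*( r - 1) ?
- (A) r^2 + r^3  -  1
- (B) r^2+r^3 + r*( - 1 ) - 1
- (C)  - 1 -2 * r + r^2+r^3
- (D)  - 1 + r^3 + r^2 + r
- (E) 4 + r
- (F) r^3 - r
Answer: B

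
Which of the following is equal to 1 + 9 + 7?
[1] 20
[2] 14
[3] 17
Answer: 3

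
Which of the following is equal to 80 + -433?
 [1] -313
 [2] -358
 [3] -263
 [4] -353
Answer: 4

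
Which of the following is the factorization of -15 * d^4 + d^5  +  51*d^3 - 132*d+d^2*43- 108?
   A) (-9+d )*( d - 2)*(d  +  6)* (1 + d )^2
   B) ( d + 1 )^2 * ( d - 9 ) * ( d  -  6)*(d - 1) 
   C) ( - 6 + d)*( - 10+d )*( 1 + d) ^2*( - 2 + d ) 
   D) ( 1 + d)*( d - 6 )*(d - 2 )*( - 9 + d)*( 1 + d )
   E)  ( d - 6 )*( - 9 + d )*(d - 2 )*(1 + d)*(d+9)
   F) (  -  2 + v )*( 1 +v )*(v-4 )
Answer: D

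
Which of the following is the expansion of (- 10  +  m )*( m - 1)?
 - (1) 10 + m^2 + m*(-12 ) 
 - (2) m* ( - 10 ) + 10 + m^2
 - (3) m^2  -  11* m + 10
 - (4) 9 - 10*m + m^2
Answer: 3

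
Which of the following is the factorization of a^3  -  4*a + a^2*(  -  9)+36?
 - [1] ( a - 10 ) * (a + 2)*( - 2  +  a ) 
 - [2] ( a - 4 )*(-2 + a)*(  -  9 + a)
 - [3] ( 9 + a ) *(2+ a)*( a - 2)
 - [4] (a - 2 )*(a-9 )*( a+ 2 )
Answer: 4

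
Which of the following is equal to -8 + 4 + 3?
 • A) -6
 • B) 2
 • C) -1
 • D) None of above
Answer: C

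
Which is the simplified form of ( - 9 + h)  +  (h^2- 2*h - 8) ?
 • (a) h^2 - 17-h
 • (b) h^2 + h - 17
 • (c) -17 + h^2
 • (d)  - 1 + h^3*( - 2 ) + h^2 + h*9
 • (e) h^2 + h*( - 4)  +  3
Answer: a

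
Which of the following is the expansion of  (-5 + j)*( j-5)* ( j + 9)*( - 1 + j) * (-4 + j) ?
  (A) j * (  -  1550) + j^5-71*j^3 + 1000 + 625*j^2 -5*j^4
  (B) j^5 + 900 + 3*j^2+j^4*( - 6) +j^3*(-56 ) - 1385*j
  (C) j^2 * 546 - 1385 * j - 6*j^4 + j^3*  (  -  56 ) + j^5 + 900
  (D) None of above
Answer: C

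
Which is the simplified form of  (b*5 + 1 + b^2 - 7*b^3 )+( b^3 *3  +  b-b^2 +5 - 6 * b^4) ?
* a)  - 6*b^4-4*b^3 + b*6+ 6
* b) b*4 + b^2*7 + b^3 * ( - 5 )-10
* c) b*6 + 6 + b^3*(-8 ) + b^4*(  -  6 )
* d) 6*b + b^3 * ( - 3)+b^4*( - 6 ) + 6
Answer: a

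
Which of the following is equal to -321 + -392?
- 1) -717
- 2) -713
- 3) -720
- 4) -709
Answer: 2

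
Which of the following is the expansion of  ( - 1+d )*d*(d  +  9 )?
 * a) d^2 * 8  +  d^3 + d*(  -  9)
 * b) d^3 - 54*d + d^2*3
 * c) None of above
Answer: a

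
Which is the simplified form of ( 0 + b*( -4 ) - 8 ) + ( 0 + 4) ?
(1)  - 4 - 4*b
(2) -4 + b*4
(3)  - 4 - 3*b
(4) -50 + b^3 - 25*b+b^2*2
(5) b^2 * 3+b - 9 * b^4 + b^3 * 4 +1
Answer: 1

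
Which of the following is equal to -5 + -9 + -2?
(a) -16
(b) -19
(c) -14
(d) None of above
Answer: a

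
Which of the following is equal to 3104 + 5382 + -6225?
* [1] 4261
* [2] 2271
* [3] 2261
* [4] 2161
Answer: 3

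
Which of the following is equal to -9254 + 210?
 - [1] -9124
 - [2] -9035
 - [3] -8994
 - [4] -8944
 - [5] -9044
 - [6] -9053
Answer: 5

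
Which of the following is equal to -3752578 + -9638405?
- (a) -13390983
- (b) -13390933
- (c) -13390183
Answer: a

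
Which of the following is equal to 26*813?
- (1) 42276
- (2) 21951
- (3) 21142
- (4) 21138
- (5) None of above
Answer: 4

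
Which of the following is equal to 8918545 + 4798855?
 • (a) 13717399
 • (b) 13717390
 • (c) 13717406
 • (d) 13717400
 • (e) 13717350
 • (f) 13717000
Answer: d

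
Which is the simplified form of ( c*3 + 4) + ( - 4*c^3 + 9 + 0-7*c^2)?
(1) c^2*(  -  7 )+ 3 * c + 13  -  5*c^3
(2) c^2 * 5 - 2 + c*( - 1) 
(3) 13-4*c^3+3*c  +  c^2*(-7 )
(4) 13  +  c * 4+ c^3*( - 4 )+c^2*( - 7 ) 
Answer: 3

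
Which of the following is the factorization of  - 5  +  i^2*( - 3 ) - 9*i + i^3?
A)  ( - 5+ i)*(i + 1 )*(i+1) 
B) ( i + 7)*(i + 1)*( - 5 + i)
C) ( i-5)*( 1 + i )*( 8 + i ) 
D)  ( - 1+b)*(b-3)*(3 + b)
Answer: A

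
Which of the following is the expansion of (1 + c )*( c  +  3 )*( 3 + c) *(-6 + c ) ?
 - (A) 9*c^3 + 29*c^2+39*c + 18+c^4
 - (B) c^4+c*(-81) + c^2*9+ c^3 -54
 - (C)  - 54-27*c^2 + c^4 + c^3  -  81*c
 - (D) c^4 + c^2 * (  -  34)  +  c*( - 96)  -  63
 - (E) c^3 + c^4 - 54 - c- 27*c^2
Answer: C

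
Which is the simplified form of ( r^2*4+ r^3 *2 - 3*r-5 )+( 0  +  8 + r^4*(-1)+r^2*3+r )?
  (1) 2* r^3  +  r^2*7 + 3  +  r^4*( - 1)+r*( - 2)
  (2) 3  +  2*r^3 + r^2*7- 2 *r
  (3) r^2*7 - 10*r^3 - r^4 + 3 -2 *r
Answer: 1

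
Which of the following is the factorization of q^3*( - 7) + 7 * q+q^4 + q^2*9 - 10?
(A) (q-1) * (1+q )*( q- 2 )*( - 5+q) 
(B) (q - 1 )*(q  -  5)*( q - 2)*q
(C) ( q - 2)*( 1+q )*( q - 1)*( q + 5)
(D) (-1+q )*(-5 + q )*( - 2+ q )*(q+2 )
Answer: A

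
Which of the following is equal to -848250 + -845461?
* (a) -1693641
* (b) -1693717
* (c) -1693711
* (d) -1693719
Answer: c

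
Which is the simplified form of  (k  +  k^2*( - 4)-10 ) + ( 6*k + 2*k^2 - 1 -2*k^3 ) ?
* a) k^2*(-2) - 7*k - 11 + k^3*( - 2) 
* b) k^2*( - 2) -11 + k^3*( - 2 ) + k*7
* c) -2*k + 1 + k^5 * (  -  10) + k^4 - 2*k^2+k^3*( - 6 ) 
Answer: b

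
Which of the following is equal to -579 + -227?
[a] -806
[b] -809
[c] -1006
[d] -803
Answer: a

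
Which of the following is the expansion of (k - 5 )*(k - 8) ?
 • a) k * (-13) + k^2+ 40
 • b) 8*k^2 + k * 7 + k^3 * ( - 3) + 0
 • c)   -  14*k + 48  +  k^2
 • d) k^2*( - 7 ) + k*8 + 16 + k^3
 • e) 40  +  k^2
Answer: a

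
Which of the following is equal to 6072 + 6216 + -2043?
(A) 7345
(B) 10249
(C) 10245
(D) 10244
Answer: C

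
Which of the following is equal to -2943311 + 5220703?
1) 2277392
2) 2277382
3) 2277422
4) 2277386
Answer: 1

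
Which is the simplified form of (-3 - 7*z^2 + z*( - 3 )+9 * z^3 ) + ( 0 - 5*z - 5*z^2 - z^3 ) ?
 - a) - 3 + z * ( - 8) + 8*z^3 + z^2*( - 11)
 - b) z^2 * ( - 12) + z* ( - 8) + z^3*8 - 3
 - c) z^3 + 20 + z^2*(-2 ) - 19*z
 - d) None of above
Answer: b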